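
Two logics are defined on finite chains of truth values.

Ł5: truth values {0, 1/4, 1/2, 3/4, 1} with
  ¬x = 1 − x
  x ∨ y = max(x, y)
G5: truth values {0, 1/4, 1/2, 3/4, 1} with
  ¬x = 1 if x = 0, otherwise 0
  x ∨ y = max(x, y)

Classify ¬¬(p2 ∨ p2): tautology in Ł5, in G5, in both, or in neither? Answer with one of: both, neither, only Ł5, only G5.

In Ł5: at p2 = 0 the value is 0 — not a tautology.
In G5: at p2 = 0 the value is 0 — not a tautology.

neither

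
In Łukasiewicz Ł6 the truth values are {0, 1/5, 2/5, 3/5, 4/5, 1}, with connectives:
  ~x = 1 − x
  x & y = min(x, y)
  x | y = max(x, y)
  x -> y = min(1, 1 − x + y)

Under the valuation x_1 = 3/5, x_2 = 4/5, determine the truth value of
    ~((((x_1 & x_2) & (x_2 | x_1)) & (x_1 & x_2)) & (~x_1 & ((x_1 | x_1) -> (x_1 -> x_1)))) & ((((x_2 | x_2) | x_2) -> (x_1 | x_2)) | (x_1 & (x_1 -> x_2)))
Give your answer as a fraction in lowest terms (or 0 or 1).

x_1 & x_2 = 3/5 & 4/5 = 3/5
x_2 | x_1 = 4/5 | 3/5 = 4/5
(x_1 & x_2) & (x_2 | x_1) = 3/5 & 4/5 = 3/5
x_1 & x_2 = 3/5 & 4/5 = 3/5
((x_1 & x_2) & (x_2 | x_1)) & (x_1 & x_2) = 3/5 & 3/5 = 3/5
~x_1 = ~3/5 = 2/5
x_1 | x_1 = 3/5 | 3/5 = 3/5
x_1 -> x_1 = 3/5 -> 3/5 = 1
(x_1 | x_1) -> (x_1 -> x_1) = 3/5 -> 1 = 1
~x_1 & ((x_1 | x_1) -> (x_1 -> x_1)) = 2/5 & 1 = 2/5
(((x_1 & x_2) & (x_2 | x_1)) & (x_1 & x_2)) & (~x_1 & ((x_1 | x_1) -> (x_1 -> x_1))) = 3/5 & 2/5 = 2/5
~((((x_1 & x_2) & (x_2 | x_1)) & (x_1 & x_2)) & (~x_1 & ((x_1 | x_1) -> (x_1 -> x_1)))) = ~2/5 = 3/5
x_2 | x_2 = 4/5 | 4/5 = 4/5
(x_2 | x_2) | x_2 = 4/5 | 4/5 = 4/5
x_1 | x_2 = 3/5 | 4/5 = 4/5
((x_2 | x_2) | x_2) -> (x_1 | x_2) = 4/5 -> 4/5 = 1
x_1 -> x_2 = 3/5 -> 4/5 = 1
x_1 & (x_1 -> x_2) = 3/5 & 1 = 3/5
(((x_2 | x_2) | x_2) -> (x_1 | x_2)) | (x_1 & (x_1 -> x_2)) = 1 | 3/5 = 1
~((((x_1 & x_2) & (x_2 | x_1)) & (x_1 & x_2)) & (~x_1 & ((x_1 | x_1) -> (x_1 -> x_1)))) & ((((x_2 | x_2) | x_2) -> (x_1 | x_2)) | (x_1 & (x_1 -> x_2))) = 3/5 & 1 = 3/5

3/5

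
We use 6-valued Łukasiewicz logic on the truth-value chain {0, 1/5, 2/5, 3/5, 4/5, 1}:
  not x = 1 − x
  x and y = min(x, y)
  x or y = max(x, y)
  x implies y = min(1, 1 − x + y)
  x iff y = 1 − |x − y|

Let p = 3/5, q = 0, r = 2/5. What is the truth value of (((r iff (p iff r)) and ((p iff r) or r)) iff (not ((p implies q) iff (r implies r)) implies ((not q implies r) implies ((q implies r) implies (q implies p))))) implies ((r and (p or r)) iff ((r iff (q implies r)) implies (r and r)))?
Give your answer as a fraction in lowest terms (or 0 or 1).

4/5

p iff r = 3/5 iff 2/5 = 4/5
r iff (p iff r) = 2/5 iff 4/5 = 3/5
p iff r = 3/5 iff 2/5 = 4/5
(p iff r) or r = 4/5 or 2/5 = 4/5
(r iff (p iff r)) and ((p iff r) or r) = 3/5 and 4/5 = 3/5
p implies q = 3/5 implies 0 = 2/5
r implies r = 2/5 implies 2/5 = 1
(p implies q) iff (r implies r) = 2/5 iff 1 = 2/5
not ((p implies q) iff (r implies r)) = not 2/5 = 3/5
not q = not 0 = 1
not q implies r = 1 implies 2/5 = 2/5
q implies r = 0 implies 2/5 = 1
q implies p = 0 implies 3/5 = 1
(q implies r) implies (q implies p) = 1 implies 1 = 1
(not q implies r) implies ((q implies r) implies (q implies p)) = 2/5 implies 1 = 1
not ((p implies q) iff (r implies r)) implies ((not q implies r) implies ((q implies r) implies (q implies p))) = 3/5 implies 1 = 1
((r iff (p iff r)) and ((p iff r) or r)) iff (not ((p implies q) iff (r implies r)) implies ((not q implies r) implies ((q implies r) implies (q implies p)))) = 3/5 iff 1 = 3/5
p or r = 3/5 or 2/5 = 3/5
r and (p or r) = 2/5 and 3/5 = 2/5
q implies r = 0 implies 2/5 = 1
r iff (q implies r) = 2/5 iff 1 = 2/5
r and r = 2/5 and 2/5 = 2/5
(r iff (q implies r)) implies (r and r) = 2/5 implies 2/5 = 1
(r and (p or r)) iff ((r iff (q implies r)) implies (r and r)) = 2/5 iff 1 = 2/5
(((r iff (p iff r)) and ((p iff r) or r)) iff (not ((p implies q) iff (r implies r)) implies ((not q implies r) implies ((q implies r) implies (q implies p))))) implies ((r and (p or r)) iff ((r iff (q implies r)) implies (r and r))) = 3/5 implies 2/5 = 4/5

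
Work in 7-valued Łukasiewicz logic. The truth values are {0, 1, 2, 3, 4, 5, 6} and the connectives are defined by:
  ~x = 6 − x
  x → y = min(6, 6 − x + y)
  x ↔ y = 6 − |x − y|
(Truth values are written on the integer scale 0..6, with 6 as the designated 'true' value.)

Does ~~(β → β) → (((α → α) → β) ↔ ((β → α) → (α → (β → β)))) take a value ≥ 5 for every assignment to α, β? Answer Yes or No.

Counterexample: take α = 0, β = 0.
β → β = 0 → 0 = 6
~(β → β) = ~6 = 0
~~(β → β) = ~0 = 6
α → α = 0 → 0 = 6
(α → α) → β = 6 → 0 = 0
β → α = 0 → 0 = 6
β → β = 0 → 0 = 6
α → (β → β) = 0 → 6 = 6
(β → α) → (α → (β → β)) = 6 → 6 = 6
((α → α) → β) ↔ ((β → α) → (α → (β → β))) = 0 ↔ 6 = 0
~~(β → β) → (((α → α) → β) ↔ ((β → α) → (α → (β → β)))) = 6 → 0 = 0
This gives 0, which is below 5.

No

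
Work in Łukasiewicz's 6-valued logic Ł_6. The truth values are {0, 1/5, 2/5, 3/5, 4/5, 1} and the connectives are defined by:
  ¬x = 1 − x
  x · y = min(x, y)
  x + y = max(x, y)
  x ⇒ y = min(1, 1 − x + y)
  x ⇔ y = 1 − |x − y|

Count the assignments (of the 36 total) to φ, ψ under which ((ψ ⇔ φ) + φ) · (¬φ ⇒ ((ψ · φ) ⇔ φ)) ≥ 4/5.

23

value 1: 11 assignments (counts)
value 4/5: 12 assignments (counts)
value 3/5: 7 assignments
value 2/5: 3 assignments
value 1/5: 2 assignments
value 0: 1 assignment
So 23 of the 36 assignments meet the threshold.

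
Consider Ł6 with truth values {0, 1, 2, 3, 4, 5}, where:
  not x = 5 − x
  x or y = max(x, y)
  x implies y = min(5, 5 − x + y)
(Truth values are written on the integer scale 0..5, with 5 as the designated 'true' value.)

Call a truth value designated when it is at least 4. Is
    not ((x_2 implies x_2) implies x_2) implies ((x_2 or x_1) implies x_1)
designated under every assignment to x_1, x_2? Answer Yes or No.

Yes

At x_1 = 1, x_2 = 5, for instance:
x_2 implies x_2 = 5 implies 5 = 5
(x_2 implies x_2) implies x_2 = 5 implies 5 = 5
not ((x_2 implies x_2) implies x_2) = not 5 = 0
x_2 or x_1 = 5 or 1 = 5
(x_2 or x_1) implies x_1 = 5 implies 1 = 1
not ((x_2 implies x_2) implies x_2) implies ((x_2 or x_1) implies x_1) = 0 implies 1 = 5
and checking the remaining 35 assignments likewise gives ≥ 4 in every case.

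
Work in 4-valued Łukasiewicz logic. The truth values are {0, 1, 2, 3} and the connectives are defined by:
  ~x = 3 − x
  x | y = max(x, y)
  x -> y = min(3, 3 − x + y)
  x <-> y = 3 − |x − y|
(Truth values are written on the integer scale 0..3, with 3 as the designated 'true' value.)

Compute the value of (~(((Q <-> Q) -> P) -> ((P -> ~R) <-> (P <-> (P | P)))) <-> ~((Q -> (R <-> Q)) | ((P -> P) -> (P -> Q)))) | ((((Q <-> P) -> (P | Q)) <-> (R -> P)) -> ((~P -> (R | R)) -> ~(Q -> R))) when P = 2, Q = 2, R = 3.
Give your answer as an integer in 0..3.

Q <-> Q = 2 <-> 2 = 3
(Q <-> Q) -> P = 3 -> 2 = 2
~R = ~3 = 0
P -> ~R = 2 -> 0 = 1
P | P = 2 | 2 = 2
P <-> (P | P) = 2 <-> 2 = 3
(P -> ~R) <-> (P <-> (P | P)) = 1 <-> 3 = 1
((Q <-> Q) -> P) -> ((P -> ~R) <-> (P <-> (P | P))) = 2 -> 1 = 2
~(((Q <-> Q) -> P) -> ((P -> ~R) <-> (P <-> (P | P)))) = ~2 = 1
R <-> Q = 3 <-> 2 = 2
Q -> (R <-> Q) = 2 -> 2 = 3
P -> P = 2 -> 2 = 3
P -> Q = 2 -> 2 = 3
(P -> P) -> (P -> Q) = 3 -> 3 = 3
(Q -> (R <-> Q)) | ((P -> P) -> (P -> Q)) = 3 | 3 = 3
~((Q -> (R <-> Q)) | ((P -> P) -> (P -> Q))) = ~3 = 0
~(((Q <-> Q) -> P) -> ((P -> ~R) <-> (P <-> (P | P)))) <-> ~((Q -> (R <-> Q)) | ((P -> P) -> (P -> Q))) = 1 <-> 0 = 2
Q <-> P = 2 <-> 2 = 3
P | Q = 2 | 2 = 2
(Q <-> P) -> (P | Q) = 3 -> 2 = 2
R -> P = 3 -> 2 = 2
((Q <-> P) -> (P | Q)) <-> (R -> P) = 2 <-> 2 = 3
~P = ~2 = 1
R | R = 3 | 3 = 3
~P -> (R | R) = 1 -> 3 = 3
Q -> R = 2 -> 3 = 3
~(Q -> R) = ~3 = 0
(~P -> (R | R)) -> ~(Q -> R) = 3 -> 0 = 0
(((Q <-> P) -> (P | Q)) <-> (R -> P)) -> ((~P -> (R | R)) -> ~(Q -> R)) = 3 -> 0 = 0
(~(((Q <-> Q) -> P) -> ((P -> ~R) <-> (P <-> (P | P)))) <-> ~((Q -> (R <-> Q)) | ((P -> P) -> (P -> Q)))) | ((((Q <-> P) -> (P | Q)) <-> (R -> P)) -> ((~P -> (R | R)) -> ~(Q -> R))) = 2 | 0 = 2

2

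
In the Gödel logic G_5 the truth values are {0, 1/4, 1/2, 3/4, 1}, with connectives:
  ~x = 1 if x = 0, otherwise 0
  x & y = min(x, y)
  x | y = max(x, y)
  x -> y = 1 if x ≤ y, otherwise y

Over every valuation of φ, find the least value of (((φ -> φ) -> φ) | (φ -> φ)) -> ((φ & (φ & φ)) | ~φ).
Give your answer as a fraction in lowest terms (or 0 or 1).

1/4

Take φ = 1/4:
φ -> φ = 1/4 -> 1/4 = 1
(φ -> φ) -> φ = 1 -> 1/4 = 1/4
φ -> φ = 1/4 -> 1/4 = 1
((φ -> φ) -> φ) | (φ -> φ) = 1/4 | 1 = 1
φ & φ = 1/4 & 1/4 = 1/4
φ & (φ & φ) = 1/4 & 1/4 = 1/4
~φ = ~1/4 = 0
(φ & (φ & φ)) | ~φ = 1/4 | 0 = 1/4
(((φ -> φ) -> φ) | (φ -> φ)) -> ((φ & (φ & φ)) | ~φ) = 1 -> 1/4 = 1/4
No assignment yields a value below 1/4, so this is the minimum.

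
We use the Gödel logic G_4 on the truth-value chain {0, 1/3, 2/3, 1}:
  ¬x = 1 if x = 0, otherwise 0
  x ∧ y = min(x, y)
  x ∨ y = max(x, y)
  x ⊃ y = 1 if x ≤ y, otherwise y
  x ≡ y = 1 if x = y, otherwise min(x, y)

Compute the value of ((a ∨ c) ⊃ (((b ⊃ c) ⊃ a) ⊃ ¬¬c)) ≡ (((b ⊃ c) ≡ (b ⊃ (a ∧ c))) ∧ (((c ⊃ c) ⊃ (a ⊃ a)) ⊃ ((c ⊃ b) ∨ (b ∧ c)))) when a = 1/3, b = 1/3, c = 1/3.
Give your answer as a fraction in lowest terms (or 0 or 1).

a ∨ c = 1/3 ∨ 1/3 = 1/3
b ⊃ c = 1/3 ⊃ 1/3 = 1
(b ⊃ c) ⊃ a = 1 ⊃ 1/3 = 1/3
¬c = ¬1/3 = 0
¬¬c = ¬0 = 1
((b ⊃ c) ⊃ a) ⊃ ¬¬c = 1/3 ⊃ 1 = 1
(a ∨ c) ⊃ (((b ⊃ c) ⊃ a) ⊃ ¬¬c) = 1/3 ⊃ 1 = 1
b ⊃ c = 1/3 ⊃ 1/3 = 1
a ∧ c = 1/3 ∧ 1/3 = 1/3
b ⊃ (a ∧ c) = 1/3 ⊃ 1/3 = 1
(b ⊃ c) ≡ (b ⊃ (a ∧ c)) = 1 ≡ 1 = 1
c ⊃ c = 1/3 ⊃ 1/3 = 1
a ⊃ a = 1/3 ⊃ 1/3 = 1
(c ⊃ c) ⊃ (a ⊃ a) = 1 ⊃ 1 = 1
c ⊃ b = 1/3 ⊃ 1/3 = 1
b ∧ c = 1/3 ∧ 1/3 = 1/3
(c ⊃ b) ∨ (b ∧ c) = 1 ∨ 1/3 = 1
((c ⊃ c) ⊃ (a ⊃ a)) ⊃ ((c ⊃ b) ∨ (b ∧ c)) = 1 ⊃ 1 = 1
((b ⊃ c) ≡ (b ⊃ (a ∧ c))) ∧ (((c ⊃ c) ⊃ (a ⊃ a)) ⊃ ((c ⊃ b) ∨ (b ∧ c))) = 1 ∧ 1 = 1
((a ∨ c) ⊃ (((b ⊃ c) ⊃ a) ⊃ ¬¬c)) ≡ (((b ⊃ c) ≡ (b ⊃ (a ∧ c))) ∧ (((c ⊃ c) ⊃ (a ⊃ a)) ⊃ ((c ⊃ b) ∨ (b ∧ c)))) = 1 ≡ 1 = 1

1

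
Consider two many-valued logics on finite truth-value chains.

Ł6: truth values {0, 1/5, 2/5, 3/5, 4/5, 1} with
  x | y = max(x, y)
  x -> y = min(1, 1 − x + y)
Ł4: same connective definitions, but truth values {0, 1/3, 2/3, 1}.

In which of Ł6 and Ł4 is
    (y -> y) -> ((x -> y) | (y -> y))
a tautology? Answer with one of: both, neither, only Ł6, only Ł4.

In Ł6: every assignment gives 1 — tautology.
In Ł4: every assignment gives 1 — tautology.

both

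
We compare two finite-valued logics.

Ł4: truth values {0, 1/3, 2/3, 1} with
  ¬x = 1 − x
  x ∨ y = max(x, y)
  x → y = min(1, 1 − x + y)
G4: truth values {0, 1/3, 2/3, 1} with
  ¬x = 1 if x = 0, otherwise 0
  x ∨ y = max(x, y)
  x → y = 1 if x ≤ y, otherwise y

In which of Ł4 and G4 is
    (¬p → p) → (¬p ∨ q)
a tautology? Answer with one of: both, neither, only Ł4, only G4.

In Ł4: at p = 2/3, q = 0 the value is 1/3 — not a tautology.
In G4: at p = 1/3, q = 0 the value is 0 — not a tautology.

neither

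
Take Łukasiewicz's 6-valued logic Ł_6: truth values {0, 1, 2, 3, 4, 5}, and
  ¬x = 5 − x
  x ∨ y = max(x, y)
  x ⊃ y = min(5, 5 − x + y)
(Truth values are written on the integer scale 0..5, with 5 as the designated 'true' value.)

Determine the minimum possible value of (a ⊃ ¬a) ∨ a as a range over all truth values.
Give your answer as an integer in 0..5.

4

Take a = 3:
¬a = ¬3 = 2
a ⊃ ¬a = 3 ⊃ 2 = 4
(a ⊃ ¬a) ∨ a = 4 ∨ 3 = 4
No assignment yields a value below 4, so this is the minimum.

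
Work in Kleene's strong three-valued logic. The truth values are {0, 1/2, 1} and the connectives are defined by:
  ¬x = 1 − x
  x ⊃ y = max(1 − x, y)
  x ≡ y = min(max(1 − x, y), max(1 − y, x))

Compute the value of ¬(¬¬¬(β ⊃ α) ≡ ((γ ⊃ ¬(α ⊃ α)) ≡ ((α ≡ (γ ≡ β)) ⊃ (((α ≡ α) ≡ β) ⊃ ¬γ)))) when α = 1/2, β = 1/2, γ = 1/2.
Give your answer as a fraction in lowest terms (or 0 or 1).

1/2

β ⊃ α = 1/2 ⊃ 1/2 = 1/2
¬(β ⊃ α) = ¬1/2 = 1/2
¬¬(β ⊃ α) = ¬1/2 = 1/2
¬¬¬(β ⊃ α) = ¬1/2 = 1/2
α ⊃ α = 1/2 ⊃ 1/2 = 1/2
¬(α ⊃ α) = ¬1/2 = 1/2
γ ⊃ ¬(α ⊃ α) = 1/2 ⊃ 1/2 = 1/2
γ ≡ β = 1/2 ≡ 1/2 = 1/2
α ≡ (γ ≡ β) = 1/2 ≡ 1/2 = 1/2
α ≡ α = 1/2 ≡ 1/2 = 1/2
(α ≡ α) ≡ β = 1/2 ≡ 1/2 = 1/2
¬γ = ¬1/2 = 1/2
((α ≡ α) ≡ β) ⊃ ¬γ = 1/2 ⊃ 1/2 = 1/2
(α ≡ (γ ≡ β)) ⊃ (((α ≡ α) ≡ β) ⊃ ¬γ) = 1/2 ⊃ 1/2 = 1/2
(γ ⊃ ¬(α ⊃ α)) ≡ ((α ≡ (γ ≡ β)) ⊃ (((α ≡ α) ≡ β) ⊃ ¬γ)) = 1/2 ≡ 1/2 = 1/2
¬¬¬(β ⊃ α) ≡ ((γ ⊃ ¬(α ⊃ α)) ≡ ((α ≡ (γ ≡ β)) ⊃ (((α ≡ α) ≡ β) ⊃ ¬γ))) = 1/2 ≡ 1/2 = 1/2
¬(¬¬¬(β ⊃ α) ≡ ((γ ⊃ ¬(α ⊃ α)) ≡ ((α ≡ (γ ≡ β)) ⊃ (((α ≡ α) ≡ β) ⊃ ¬γ)))) = ¬1/2 = 1/2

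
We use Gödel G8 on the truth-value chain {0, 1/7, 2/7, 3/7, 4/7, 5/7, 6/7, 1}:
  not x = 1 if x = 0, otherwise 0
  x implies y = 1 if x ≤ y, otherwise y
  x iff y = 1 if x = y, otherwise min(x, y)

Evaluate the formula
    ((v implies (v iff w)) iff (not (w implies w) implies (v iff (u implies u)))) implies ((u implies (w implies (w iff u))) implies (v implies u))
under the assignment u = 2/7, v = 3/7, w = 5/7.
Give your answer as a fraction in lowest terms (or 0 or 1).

v iff w = 3/7 iff 5/7 = 3/7
v implies (v iff w) = 3/7 implies 3/7 = 1
w implies w = 5/7 implies 5/7 = 1
not (w implies w) = not 1 = 0
u implies u = 2/7 implies 2/7 = 1
v iff (u implies u) = 3/7 iff 1 = 3/7
not (w implies w) implies (v iff (u implies u)) = 0 implies 3/7 = 1
(v implies (v iff w)) iff (not (w implies w) implies (v iff (u implies u))) = 1 iff 1 = 1
w iff u = 5/7 iff 2/7 = 2/7
w implies (w iff u) = 5/7 implies 2/7 = 2/7
u implies (w implies (w iff u)) = 2/7 implies 2/7 = 1
v implies u = 3/7 implies 2/7 = 2/7
(u implies (w implies (w iff u))) implies (v implies u) = 1 implies 2/7 = 2/7
((v implies (v iff w)) iff (not (w implies w) implies (v iff (u implies u)))) implies ((u implies (w implies (w iff u))) implies (v implies u)) = 1 implies 2/7 = 2/7

2/7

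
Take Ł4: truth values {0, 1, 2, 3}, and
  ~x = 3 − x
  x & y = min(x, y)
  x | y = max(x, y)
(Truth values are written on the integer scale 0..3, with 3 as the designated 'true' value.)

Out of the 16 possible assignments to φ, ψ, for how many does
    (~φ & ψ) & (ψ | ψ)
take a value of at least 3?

φ = 0, ψ = 0 ↦ 0  <
φ = 0, ψ = 1 ↦ 1  <
φ = 0, ψ = 2 ↦ 2  <
φ = 0, ψ = 3 ↦ 3  ≥
φ = 1, ψ = 0 ↦ 0  <
φ = 1, ψ = 1 ↦ 1  <
φ = 1, ψ = 2 ↦ 2  <
φ = 1, ψ = 3 ↦ 2  <
φ = 2, ψ = 0 ↦ 0  <
φ = 2, ψ = 1 ↦ 1  <
φ = 2, ψ = 2 ↦ 1  <
φ = 2, ψ = 3 ↦ 1  <
φ = 3, ψ = 0 ↦ 0  <
φ = 3, ψ = 1 ↦ 0  <
φ = 3, ψ = 2 ↦ 0  <
φ = 3, ψ = 3 ↦ 0  <
So 1 of the 16 assignments meets the threshold.

1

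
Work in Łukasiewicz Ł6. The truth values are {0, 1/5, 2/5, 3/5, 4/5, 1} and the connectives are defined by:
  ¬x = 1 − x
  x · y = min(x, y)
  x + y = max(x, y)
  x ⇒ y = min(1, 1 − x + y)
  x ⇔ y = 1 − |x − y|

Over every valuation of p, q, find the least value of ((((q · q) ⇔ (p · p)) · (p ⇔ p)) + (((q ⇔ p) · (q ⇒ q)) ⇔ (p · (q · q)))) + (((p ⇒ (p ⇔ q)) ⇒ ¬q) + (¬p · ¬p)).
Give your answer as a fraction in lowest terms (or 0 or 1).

4/5

Take p = 1/5, q = 2/5:
q · q = 2/5 · 2/5 = 2/5
p · p = 1/5 · 1/5 = 1/5
(q · q) ⇔ (p · p) = 2/5 ⇔ 1/5 = 4/5
p ⇔ p = 1/5 ⇔ 1/5 = 1
((q · q) ⇔ (p · p)) · (p ⇔ p) = 4/5 · 1 = 4/5
q ⇔ p = 2/5 ⇔ 1/5 = 4/5
q ⇒ q = 2/5 ⇒ 2/5 = 1
(q ⇔ p) · (q ⇒ q) = 4/5 · 1 = 4/5
q · q = 2/5 · 2/5 = 2/5
p · (q · q) = 1/5 · 2/5 = 1/5
((q ⇔ p) · (q ⇒ q)) ⇔ (p · (q · q)) = 4/5 ⇔ 1/5 = 2/5
(((q · q) ⇔ (p · p)) · (p ⇔ p)) + (((q ⇔ p) · (q ⇒ q)) ⇔ (p · (q · q))) = 4/5 + 2/5 = 4/5
p ⇔ q = 1/5 ⇔ 2/5 = 4/5
p ⇒ (p ⇔ q) = 1/5 ⇒ 4/5 = 1
¬q = ¬2/5 = 3/5
(p ⇒ (p ⇔ q)) ⇒ ¬q = 1 ⇒ 3/5 = 3/5
¬p = ¬1/5 = 4/5
¬p = ¬1/5 = 4/5
¬p · ¬p = 4/5 · 4/5 = 4/5
((p ⇒ (p ⇔ q)) ⇒ ¬q) + (¬p · ¬p) = 3/5 + 4/5 = 4/5
((((q · q) ⇔ (p · p)) · (p ⇔ p)) + (((q ⇔ p) · (q ⇒ q)) ⇔ (p · (q · q)))) + (((p ⇒ (p ⇔ q)) ⇒ ¬q) + (¬p · ¬p)) = 4/5 + 4/5 = 4/5
No assignment yields a value below 4/5, so this is the minimum.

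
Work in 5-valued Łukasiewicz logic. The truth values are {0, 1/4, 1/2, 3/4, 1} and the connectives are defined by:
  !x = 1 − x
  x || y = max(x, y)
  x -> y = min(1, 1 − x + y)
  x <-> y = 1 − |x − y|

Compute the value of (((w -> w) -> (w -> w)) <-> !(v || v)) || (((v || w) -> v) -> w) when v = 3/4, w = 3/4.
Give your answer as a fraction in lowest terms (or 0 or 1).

w -> w = 3/4 -> 3/4 = 1
w -> w = 3/4 -> 3/4 = 1
(w -> w) -> (w -> w) = 1 -> 1 = 1
v || v = 3/4 || 3/4 = 3/4
!(v || v) = !3/4 = 1/4
((w -> w) -> (w -> w)) <-> !(v || v) = 1 <-> 1/4 = 1/4
v || w = 3/4 || 3/4 = 3/4
(v || w) -> v = 3/4 -> 3/4 = 1
((v || w) -> v) -> w = 1 -> 3/4 = 3/4
(((w -> w) -> (w -> w)) <-> !(v || v)) || (((v || w) -> v) -> w) = 1/4 || 3/4 = 3/4

3/4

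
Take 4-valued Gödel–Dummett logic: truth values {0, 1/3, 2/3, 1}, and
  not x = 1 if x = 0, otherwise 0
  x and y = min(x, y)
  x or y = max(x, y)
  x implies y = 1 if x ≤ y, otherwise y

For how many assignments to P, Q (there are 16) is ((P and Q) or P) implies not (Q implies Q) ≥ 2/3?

P = 0, Q = 0 ↦ 1  ≥
P = 0, Q = 1/3 ↦ 1  ≥
P = 0, Q = 2/3 ↦ 1  ≥
P = 0, Q = 1 ↦ 1  ≥
P = 1/3, Q = 0 ↦ 0  <
P = 1/3, Q = 1/3 ↦ 0  <
P = 1/3, Q = 2/3 ↦ 0  <
P = 1/3, Q = 1 ↦ 0  <
P = 2/3, Q = 0 ↦ 0  <
P = 2/3, Q = 1/3 ↦ 0  <
P = 2/3, Q = 2/3 ↦ 0  <
P = 2/3, Q = 1 ↦ 0  <
P = 1, Q = 0 ↦ 0  <
P = 1, Q = 1/3 ↦ 0  <
P = 1, Q = 2/3 ↦ 0  <
P = 1, Q = 1 ↦ 0  <
So 4 of the 16 assignments meet the threshold.

4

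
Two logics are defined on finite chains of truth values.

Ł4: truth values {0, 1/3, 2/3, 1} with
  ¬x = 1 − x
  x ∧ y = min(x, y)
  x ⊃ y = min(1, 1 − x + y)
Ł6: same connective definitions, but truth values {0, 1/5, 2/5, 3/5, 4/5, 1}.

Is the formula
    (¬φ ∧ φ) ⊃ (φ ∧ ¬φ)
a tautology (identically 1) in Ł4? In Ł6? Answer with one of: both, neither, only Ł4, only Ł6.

In Ł4: every assignment gives 1 — tautology.
In Ł6: every assignment gives 1 — tautology.

both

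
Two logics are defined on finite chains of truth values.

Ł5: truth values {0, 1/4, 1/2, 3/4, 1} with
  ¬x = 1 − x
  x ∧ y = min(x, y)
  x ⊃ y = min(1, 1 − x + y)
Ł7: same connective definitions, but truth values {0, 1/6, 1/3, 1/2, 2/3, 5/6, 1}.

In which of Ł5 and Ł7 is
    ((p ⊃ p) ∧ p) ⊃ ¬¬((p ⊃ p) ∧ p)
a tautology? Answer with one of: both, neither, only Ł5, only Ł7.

In Ł5: every assignment gives 1 — tautology.
In Ł7: every assignment gives 1 — tautology.

both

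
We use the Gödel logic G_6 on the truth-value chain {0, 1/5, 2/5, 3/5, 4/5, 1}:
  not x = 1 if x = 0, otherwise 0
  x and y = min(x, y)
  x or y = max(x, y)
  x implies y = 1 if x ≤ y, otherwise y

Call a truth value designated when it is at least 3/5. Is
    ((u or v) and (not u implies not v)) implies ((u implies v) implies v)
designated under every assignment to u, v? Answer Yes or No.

At u = 1, v = 1/5, for instance:
u or v = 1 or 1/5 = 1
not u = not 1 = 0
not v = not 1/5 = 0
not u implies not v = 0 implies 0 = 1
(u or v) and (not u implies not v) = 1 and 1 = 1
u implies v = 1 implies 1/5 = 1/5
(u implies v) implies v = 1/5 implies 1/5 = 1
((u or v) and (not u implies not v)) implies ((u implies v) implies v) = 1 implies 1 = 1
and checking the remaining 35 assignments likewise gives ≥ 3/5 in every case.

Yes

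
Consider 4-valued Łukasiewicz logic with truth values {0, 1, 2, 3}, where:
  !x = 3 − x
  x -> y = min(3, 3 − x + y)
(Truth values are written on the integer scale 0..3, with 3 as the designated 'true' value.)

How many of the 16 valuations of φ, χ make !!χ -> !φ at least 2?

φ = 0, χ = 0 ↦ 3  ≥
φ = 0, χ = 1 ↦ 3  ≥
φ = 0, χ = 2 ↦ 3  ≥
φ = 0, χ = 3 ↦ 3  ≥
φ = 1, χ = 0 ↦ 3  ≥
φ = 1, χ = 1 ↦ 3  ≥
φ = 1, χ = 2 ↦ 3  ≥
φ = 1, χ = 3 ↦ 2  ≥
φ = 2, χ = 0 ↦ 3  ≥
φ = 2, χ = 1 ↦ 3  ≥
φ = 2, χ = 2 ↦ 2  ≥
φ = 2, χ = 3 ↦ 1  <
φ = 3, χ = 0 ↦ 3  ≥
φ = 3, χ = 1 ↦ 2  ≥
φ = 3, χ = 2 ↦ 1  <
φ = 3, χ = 3 ↦ 0  <
So 13 of the 16 assignments meet the threshold.

13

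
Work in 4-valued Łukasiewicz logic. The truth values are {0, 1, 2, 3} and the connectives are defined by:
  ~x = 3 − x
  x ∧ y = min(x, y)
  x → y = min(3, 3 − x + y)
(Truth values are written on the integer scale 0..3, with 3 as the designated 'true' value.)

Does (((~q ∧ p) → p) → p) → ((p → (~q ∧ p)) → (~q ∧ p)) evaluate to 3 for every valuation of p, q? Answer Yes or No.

Yes

p = 0, q = 0 ↦ 3
p = 0, q = 1 ↦ 3
p = 0, q = 2 ↦ 3
p = 0, q = 3 ↦ 3
p = 1, q = 0 ↦ 3
p = 1, q = 1 ↦ 3
p = 1, q = 2 ↦ 3
p = 1, q = 3 ↦ 3
p = 2, q = 0 ↦ 3
p = 2, q = 1 ↦ 3
p = 2, q = 2 ↦ 3
p = 2, q = 3 ↦ 3
p = 3, q = 0 ↦ 3
p = 3, q = 1 ↦ 3
p = 3, q = 2 ↦ 3
p = 3, q = 3 ↦ 3
Every assignment gives a value ≥ 3.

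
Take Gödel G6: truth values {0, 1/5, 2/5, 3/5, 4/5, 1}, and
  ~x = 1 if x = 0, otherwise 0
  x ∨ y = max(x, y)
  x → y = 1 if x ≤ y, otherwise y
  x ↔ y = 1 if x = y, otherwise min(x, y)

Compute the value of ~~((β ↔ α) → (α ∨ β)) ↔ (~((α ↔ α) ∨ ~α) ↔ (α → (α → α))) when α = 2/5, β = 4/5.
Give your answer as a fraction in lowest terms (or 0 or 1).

0

β ↔ α = 4/5 ↔ 2/5 = 2/5
α ∨ β = 2/5 ∨ 4/5 = 4/5
(β ↔ α) → (α ∨ β) = 2/5 → 4/5 = 1
~((β ↔ α) → (α ∨ β)) = ~1 = 0
~~((β ↔ α) → (α ∨ β)) = ~0 = 1
α ↔ α = 2/5 ↔ 2/5 = 1
~α = ~2/5 = 0
(α ↔ α) ∨ ~α = 1 ∨ 0 = 1
~((α ↔ α) ∨ ~α) = ~1 = 0
α → α = 2/5 → 2/5 = 1
α → (α → α) = 2/5 → 1 = 1
~((α ↔ α) ∨ ~α) ↔ (α → (α → α)) = 0 ↔ 1 = 0
~~((β ↔ α) → (α ∨ β)) ↔ (~((α ↔ α) ∨ ~α) ↔ (α → (α → α))) = 1 ↔ 0 = 0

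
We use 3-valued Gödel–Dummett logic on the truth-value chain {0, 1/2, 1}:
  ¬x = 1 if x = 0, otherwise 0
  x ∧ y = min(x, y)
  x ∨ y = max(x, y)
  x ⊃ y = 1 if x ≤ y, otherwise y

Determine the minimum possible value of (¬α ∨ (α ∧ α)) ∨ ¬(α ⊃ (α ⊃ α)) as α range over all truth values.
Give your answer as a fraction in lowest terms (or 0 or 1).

Take α = 1/2:
¬α = ¬1/2 = 0
α ∧ α = 1/2 ∧ 1/2 = 1/2
¬α ∨ (α ∧ α) = 0 ∨ 1/2 = 1/2
α ⊃ α = 1/2 ⊃ 1/2 = 1
α ⊃ (α ⊃ α) = 1/2 ⊃ 1 = 1
¬(α ⊃ (α ⊃ α)) = ¬1 = 0
(¬α ∨ (α ∧ α)) ∨ ¬(α ⊃ (α ⊃ α)) = 1/2 ∨ 0 = 1/2
No assignment yields a value below 1/2, so this is the minimum.

1/2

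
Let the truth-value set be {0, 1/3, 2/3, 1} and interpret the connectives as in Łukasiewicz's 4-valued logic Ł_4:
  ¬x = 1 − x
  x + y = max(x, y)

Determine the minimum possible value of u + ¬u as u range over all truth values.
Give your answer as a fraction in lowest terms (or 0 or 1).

2/3

Take u = 1/3:
¬u = ¬1/3 = 2/3
u + ¬u = 1/3 + 2/3 = 2/3
No assignment yields a value below 2/3, so this is the minimum.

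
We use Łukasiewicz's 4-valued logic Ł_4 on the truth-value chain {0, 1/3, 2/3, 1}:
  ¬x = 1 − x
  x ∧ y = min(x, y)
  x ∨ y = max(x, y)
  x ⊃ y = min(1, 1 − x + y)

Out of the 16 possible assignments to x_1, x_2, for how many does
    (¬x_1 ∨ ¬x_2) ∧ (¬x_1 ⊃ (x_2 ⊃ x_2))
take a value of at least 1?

x_1 = 0, x_2 = 0 ↦ 1  ≥
x_1 = 0, x_2 = 1/3 ↦ 1  ≥
x_1 = 0, x_2 = 2/3 ↦ 1  ≥
x_1 = 0, x_2 = 1 ↦ 1  ≥
x_1 = 1/3, x_2 = 0 ↦ 1  ≥
x_1 = 1/3, x_2 = 1/3 ↦ 2/3  <
x_1 = 1/3, x_2 = 2/3 ↦ 2/3  <
x_1 = 1/3, x_2 = 1 ↦ 2/3  <
x_1 = 2/3, x_2 = 0 ↦ 1  ≥
x_1 = 2/3, x_2 = 1/3 ↦ 2/3  <
x_1 = 2/3, x_2 = 2/3 ↦ 1/3  <
x_1 = 2/3, x_2 = 1 ↦ 1/3  <
x_1 = 1, x_2 = 0 ↦ 1  ≥
x_1 = 1, x_2 = 1/3 ↦ 2/3  <
x_1 = 1, x_2 = 2/3 ↦ 1/3  <
x_1 = 1, x_2 = 1 ↦ 0  <
So 7 of the 16 assignments meet the threshold.

7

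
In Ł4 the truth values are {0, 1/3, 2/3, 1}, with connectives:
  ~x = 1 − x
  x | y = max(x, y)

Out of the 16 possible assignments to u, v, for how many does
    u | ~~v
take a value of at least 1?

u = 0, v = 0 ↦ 0  <
u = 0, v = 1/3 ↦ 1/3  <
u = 0, v = 2/3 ↦ 2/3  <
u = 0, v = 1 ↦ 1  ≥
u = 1/3, v = 0 ↦ 1/3  <
u = 1/3, v = 1/3 ↦ 1/3  <
u = 1/3, v = 2/3 ↦ 2/3  <
u = 1/3, v = 1 ↦ 1  ≥
u = 2/3, v = 0 ↦ 2/3  <
u = 2/3, v = 1/3 ↦ 2/3  <
u = 2/3, v = 2/3 ↦ 2/3  <
u = 2/3, v = 1 ↦ 1  ≥
u = 1, v = 0 ↦ 1  ≥
u = 1, v = 1/3 ↦ 1  ≥
u = 1, v = 2/3 ↦ 1  ≥
u = 1, v = 1 ↦ 1  ≥
So 7 of the 16 assignments meet the threshold.

7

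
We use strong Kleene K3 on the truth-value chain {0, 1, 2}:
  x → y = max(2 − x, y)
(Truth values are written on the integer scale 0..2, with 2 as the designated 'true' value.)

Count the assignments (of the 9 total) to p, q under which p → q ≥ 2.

p = 0, q = 0 ↦ 2  ≥
p = 0, q = 1 ↦ 2  ≥
p = 0, q = 2 ↦ 2  ≥
p = 1, q = 0 ↦ 1  <
p = 1, q = 1 ↦ 1  <
p = 1, q = 2 ↦ 2  ≥
p = 2, q = 0 ↦ 0  <
p = 2, q = 1 ↦ 1  <
p = 2, q = 2 ↦ 2  ≥
So 5 of the 9 assignments meet the threshold.

5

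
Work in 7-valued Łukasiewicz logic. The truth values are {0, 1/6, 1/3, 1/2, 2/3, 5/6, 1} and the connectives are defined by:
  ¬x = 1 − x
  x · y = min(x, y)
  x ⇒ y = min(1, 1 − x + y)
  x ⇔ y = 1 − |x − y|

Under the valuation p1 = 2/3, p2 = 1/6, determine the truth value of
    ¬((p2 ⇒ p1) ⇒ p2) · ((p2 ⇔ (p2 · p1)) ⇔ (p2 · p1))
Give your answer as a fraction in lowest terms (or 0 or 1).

1/6

p2 ⇒ p1 = 1/6 ⇒ 2/3 = 1
(p2 ⇒ p1) ⇒ p2 = 1 ⇒ 1/6 = 1/6
¬((p2 ⇒ p1) ⇒ p2) = ¬1/6 = 5/6
p2 · p1 = 1/6 · 2/3 = 1/6
p2 ⇔ (p2 · p1) = 1/6 ⇔ 1/6 = 1
p2 · p1 = 1/6 · 2/3 = 1/6
(p2 ⇔ (p2 · p1)) ⇔ (p2 · p1) = 1 ⇔ 1/6 = 1/6
¬((p2 ⇒ p1) ⇒ p2) · ((p2 ⇔ (p2 · p1)) ⇔ (p2 · p1)) = 5/6 · 1/6 = 1/6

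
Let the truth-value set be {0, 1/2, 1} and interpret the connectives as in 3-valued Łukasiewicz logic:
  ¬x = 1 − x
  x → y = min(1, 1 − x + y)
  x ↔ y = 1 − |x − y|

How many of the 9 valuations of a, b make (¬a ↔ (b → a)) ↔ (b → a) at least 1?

3

a = 0, b = 0 ↦ 1  ≥
a = 0, b = 1/2 ↦ 1  ≥
a = 0, b = 1 ↦ 1  ≥
a = 1/2, b = 0 ↦ 1/2  <
a = 1/2, b = 1/2 ↦ 1/2  <
a = 1/2, b = 1 ↦ 1/2  <
a = 1, b = 0 ↦ 0  <
a = 1, b = 1/2 ↦ 0  <
a = 1, b = 1 ↦ 0  <
So 3 of the 9 assignments meet the threshold.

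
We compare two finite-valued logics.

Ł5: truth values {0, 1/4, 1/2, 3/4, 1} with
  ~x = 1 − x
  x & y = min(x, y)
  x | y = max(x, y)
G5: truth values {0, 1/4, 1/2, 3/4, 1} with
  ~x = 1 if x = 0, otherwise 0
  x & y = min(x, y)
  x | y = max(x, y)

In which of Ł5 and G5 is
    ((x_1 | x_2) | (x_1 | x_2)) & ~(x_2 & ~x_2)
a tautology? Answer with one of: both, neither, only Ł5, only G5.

In Ł5: at x_1 = 0, x_2 = 0 the value is 0 — not a tautology.
In G5: at x_1 = 0, x_2 = 0 the value is 0 — not a tautology.

neither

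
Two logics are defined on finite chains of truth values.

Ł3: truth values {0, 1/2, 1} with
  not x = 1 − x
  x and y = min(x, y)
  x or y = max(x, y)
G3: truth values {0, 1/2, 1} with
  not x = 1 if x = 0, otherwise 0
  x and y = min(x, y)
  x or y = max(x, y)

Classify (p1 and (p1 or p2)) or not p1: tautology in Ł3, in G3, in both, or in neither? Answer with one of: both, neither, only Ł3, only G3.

In Ł3: at p1 = 1/2, p2 = 0 the value is 1/2 — not a tautology.
In G3: at p1 = 1/2, p2 = 0 the value is 1/2 — not a tautology.

neither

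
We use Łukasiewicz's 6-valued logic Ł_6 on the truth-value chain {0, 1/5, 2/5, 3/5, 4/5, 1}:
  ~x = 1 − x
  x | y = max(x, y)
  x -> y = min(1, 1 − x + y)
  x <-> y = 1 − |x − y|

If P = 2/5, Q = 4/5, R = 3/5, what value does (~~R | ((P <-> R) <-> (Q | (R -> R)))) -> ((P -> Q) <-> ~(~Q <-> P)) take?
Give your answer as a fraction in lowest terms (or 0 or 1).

2/5

~R = ~3/5 = 2/5
~~R = ~2/5 = 3/5
P <-> R = 2/5 <-> 3/5 = 4/5
R -> R = 3/5 -> 3/5 = 1
Q | (R -> R) = 4/5 | 1 = 1
(P <-> R) <-> (Q | (R -> R)) = 4/5 <-> 1 = 4/5
~~R | ((P <-> R) <-> (Q | (R -> R))) = 3/5 | 4/5 = 4/5
P -> Q = 2/5 -> 4/5 = 1
~Q = ~4/5 = 1/5
~Q <-> P = 1/5 <-> 2/5 = 4/5
~(~Q <-> P) = ~4/5 = 1/5
(P -> Q) <-> ~(~Q <-> P) = 1 <-> 1/5 = 1/5
(~~R | ((P <-> R) <-> (Q | (R -> R)))) -> ((P -> Q) <-> ~(~Q <-> P)) = 4/5 -> 1/5 = 2/5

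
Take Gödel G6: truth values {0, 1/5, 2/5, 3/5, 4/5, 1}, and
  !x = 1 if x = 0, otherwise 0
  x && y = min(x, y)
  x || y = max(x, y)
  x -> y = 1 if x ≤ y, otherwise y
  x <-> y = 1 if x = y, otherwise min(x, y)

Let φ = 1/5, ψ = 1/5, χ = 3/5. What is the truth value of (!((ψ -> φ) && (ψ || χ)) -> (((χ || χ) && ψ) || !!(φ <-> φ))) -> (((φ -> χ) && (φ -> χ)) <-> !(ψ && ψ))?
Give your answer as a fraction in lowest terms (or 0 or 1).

ψ -> φ = 1/5 -> 1/5 = 1
ψ || χ = 1/5 || 3/5 = 3/5
(ψ -> φ) && (ψ || χ) = 1 && 3/5 = 3/5
!((ψ -> φ) && (ψ || χ)) = !3/5 = 0
χ || χ = 3/5 || 3/5 = 3/5
(χ || χ) && ψ = 3/5 && 1/5 = 1/5
φ <-> φ = 1/5 <-> 1/5 = 1
!(φ <-> φ) = !1 = 0
!!(φ <-> φ) = !0 = 1
((χ || χ) && ψ) || !!(φ <-> φ) = 1/5 || 1 = 1
!((ψ -> φ) && (ψ || χ)) -> (((χ || χ) && ψ) || !!(φ <-> φ)) = 0 -> 1 = 1
φ -> χ = 1/5 -> 3/5 = 1
φ -> χ = 1/5 -> 3/5 = 1
(φ -> χ) && (φ -> χ) = 1 && 1 = 1
ψ && ψ = 1/5 && 1/5 = 1/5
!(ψ && ψ) = !1/5 = 0
((φ -> χ) && (φ -> χ)) <-> !(ψ && ψ) = 1 <-> 0 = 0
(!((ψ -> φ) && (ψ || χ)) -> (((χ || χ) && ψ) || !!(φ <-> φ))) -> (((φ -> χ) && (φ -> χ)) <-> !(ψ && ψ)) = 1 -> 0 = 0

0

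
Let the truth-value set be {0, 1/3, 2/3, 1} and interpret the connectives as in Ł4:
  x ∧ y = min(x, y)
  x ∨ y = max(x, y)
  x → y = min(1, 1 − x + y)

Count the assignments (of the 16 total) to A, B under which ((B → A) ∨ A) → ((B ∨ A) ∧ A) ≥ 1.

7

A = 0, B = 0 ↦ 0  <
A = 0, B = 1/3 ↦ 1/3  <
A = 0, B = 2/3 ↦ 2/3  <
A = 0, B = 1 ↦ 1  ≥
A = 1/3, B = 0 ↦ 1/3  <
A = 1/3, B = 1/3 ↦ 1/3  <
A = 1/3, B = 2/3 ↦ 2/3  <
A = 1/3, B = 1 ↦ 1  ≥
A = 2/3, B = 0 ↦ 2/3  <
A = 2/3, B = 1/3 ↦ 2/3  <
A = 2/3, B = 2/3 ↦ 2/3  <
A = 2/3, B = 1 ↦ 1  ≥
A = 1, B = 0 ↦ 1  ≥
A = 1, B = 1/3 ↦ 1  ≥
A = 1, B = 2/3 ↦ 1  ≥
A = 1, B = 1 ↦ 1  ≥
So 7 of the 16 assignments meet the threshold.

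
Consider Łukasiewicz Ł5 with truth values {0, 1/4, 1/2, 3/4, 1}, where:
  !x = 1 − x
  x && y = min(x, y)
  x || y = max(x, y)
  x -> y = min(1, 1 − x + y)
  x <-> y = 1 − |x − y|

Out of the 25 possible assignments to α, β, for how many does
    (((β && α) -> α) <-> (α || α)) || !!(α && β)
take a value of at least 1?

5

value 1: 5 assignments (counts)
value 3/4: 5 assignments
value 1/2: 5 assignments
value 1/4: 5 assignments
value 0: 5 assignments
So 5 of the 25 assignments meet the threshold.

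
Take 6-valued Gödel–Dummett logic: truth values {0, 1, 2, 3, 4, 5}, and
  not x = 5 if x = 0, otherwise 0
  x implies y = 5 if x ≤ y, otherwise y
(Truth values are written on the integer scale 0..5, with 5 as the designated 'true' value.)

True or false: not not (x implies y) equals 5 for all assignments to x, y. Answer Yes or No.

No

Counterexample: take x = 1, y = 0.
x implies y = 1 implies 0 = 0
not (x implies y) = not 0 = 5
not not (x implies y) = not 5 = 0
This gives 0 ≠ 5.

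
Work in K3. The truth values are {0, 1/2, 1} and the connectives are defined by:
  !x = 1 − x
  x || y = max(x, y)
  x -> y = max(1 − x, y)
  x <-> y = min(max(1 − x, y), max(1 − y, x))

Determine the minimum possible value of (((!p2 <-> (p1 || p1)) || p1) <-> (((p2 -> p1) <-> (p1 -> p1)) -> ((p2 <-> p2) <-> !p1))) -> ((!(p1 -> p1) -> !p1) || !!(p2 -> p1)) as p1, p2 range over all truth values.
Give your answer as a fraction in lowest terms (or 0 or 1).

1/2

Take p1 = 1/2, p2 = 1/2:
!p2 = !1/2 = 1/2
p1 || p1 = 1/2 || 1/2 = 1/2
!p2 <-> (p1 || p1) = 1/2 <-> 1/2 = 1/2
(!p2 <-> (p1 || p1)) || p1 = 1/2 || 1/2 = 1/2
p2 -> p1 = 1/2 -> 1/2 = 1/2
p1 -> p1 = 1/2 -> 1/2 = 1/2
(p2 -> p1) <-> (p1 -> p1) = 1/2 <-> 1/2 = 1/2
p2 <-> p2 = 1/2 <-> 1/2 = 1/2
!p1 = !1/2 = 1/2
(p2 <-> p2) <-> !p1 = 1/2 <-> 1/2 = 1/2
((p2 -> p1) <-> (p1 -> p1)) -> ((p2 <-> p2) <-> !p1) = 1/2 -> 1/2 = 1/2
((!p2 <-> (p1 || p1)) || p1) <-> (((p2 -> p1) <-> (p1 -> p1)) -> ((p2 <-> p2) <-> !p1)) = 1/2 <-> 1/2 = 1/2
p1 -> p1 = 1/2 -> 1/2 = 1/2
!(p1 -> p1) = !1/2 = 1/2
!p1 = !1/2 = 1/2
!(p1 -> p1) -> !p1 = 1/2 -> 1/2 = 1/2
p2 -> p1 = 1/2 -> 1/2 = 1/2
!(p2 -> p1) = !1/2 = 1/2
!!(p2 -> p1) = !1/2 = 1/2
(!(p1 -> p1) -> !p1) || !!(p2 -> p1) = 1/2 || 1/2 = 1/2
(((!p2 <-> (p1 || p1)) || p1) <-> (((p2 -> p1) <-> (p1 -> p1)) -> ((p2 <-> p2) <-> !p1))) -> ((!(p1 -> p1) -> !p1) || !!(p2 -> p1)) = 1/2 -> 1/2 = 1/2
No assignment yields a value below 1/2, so this is the minimum.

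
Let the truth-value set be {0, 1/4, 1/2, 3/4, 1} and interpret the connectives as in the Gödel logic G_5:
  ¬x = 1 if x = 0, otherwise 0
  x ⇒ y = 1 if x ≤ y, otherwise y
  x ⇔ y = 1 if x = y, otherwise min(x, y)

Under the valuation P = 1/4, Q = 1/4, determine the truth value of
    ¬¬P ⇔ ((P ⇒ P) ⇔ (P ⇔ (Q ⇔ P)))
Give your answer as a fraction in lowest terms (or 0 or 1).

1/4

¬P = ¬1/4 = 0
¬¬P = ¬0 = 1
P ⇒ P = 1/4 ⇒ 1/4 = 1
Q ⇔ P = 1/4 ⇔ 1/4 = 1
P ⇔ (Q ⇔ P) = 1/4 ⇔ 1 = 1/4
(P ⇒ P) ⇔ (P ⇔ (Q ⇔ P)) = 1 ⇔ 1/4 = 1/4
¬¬P ⇔ ((P ⇒ P) ⇔ (P ⇔ (Q ⇔ P))) = 1 ⇔ 1/4 = 1/4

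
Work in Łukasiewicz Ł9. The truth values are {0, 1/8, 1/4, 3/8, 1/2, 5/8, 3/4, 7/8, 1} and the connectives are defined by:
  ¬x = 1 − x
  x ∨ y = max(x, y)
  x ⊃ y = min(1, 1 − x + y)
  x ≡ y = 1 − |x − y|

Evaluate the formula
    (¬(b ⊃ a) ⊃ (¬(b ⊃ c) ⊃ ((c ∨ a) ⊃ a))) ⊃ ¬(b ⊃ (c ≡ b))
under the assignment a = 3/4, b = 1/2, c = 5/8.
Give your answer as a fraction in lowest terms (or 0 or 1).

b ⊃ a = 1/2 ⊃ 3/4 = 1
¬(b ⊃ a) = ¬1 = 0
b ⊃ c = 1/2 ⊃ 5/8 = 1
¬(b ⊃ c) = ¬1 = 0
c ∨ a = 5/8 ∨ 3/4 = 3/4
(c ∨ a) ⊃ a = 3/4 ⊃ 3/4 = 1
¬(b ⊃ c) ⊃ ((c ∨ a) ⊃ a) = 0 ⊃ 1 = 1
¬(b ⊃ a) ⊃ (¬(b ⊃ c) ⊃ ((c ∨ a) ⊃ a)) = 0 ⊃ 1 = 1
c ≡ b = 5/8 ≡ 1/2 = 7/8
b ⊃ (c ≡ b) = 1/2 ⊃ 7/8 = 1
¬(b ⊃ (c ≡ b)) = ¬1 = 0
(¬(b ⊃ a) ⊃ (¬(b ⊃ c) ⊃ ((c ∨ a) ⊃ a))) ⊃ ¬(b ⊃ (c ≡ b)) = 1 ⊃ 0 = 0

0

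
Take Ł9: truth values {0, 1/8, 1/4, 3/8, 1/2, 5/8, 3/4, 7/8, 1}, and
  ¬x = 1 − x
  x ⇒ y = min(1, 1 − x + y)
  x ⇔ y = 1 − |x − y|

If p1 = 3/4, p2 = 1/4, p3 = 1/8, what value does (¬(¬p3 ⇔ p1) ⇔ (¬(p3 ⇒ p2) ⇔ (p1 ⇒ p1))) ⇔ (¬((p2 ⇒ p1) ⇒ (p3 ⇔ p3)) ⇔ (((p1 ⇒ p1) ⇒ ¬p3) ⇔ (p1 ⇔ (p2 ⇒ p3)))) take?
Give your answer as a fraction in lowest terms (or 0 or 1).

1/8

¬p3 = ¬1/8 = 7/8
¬p3 ⇔ p1 = 7/8 ⇔ 3/4 = 7/8
¬(¬p3 ⇔ p1) = ¬7/8 = 1/8
p3 ⇒ p2 = 1/8 ⇒ 1/4 = 1
¬(p3 ⇒ p2) = ¬1 = 0
p1 ⇒ p1 = 3/4 ⇒ 3/4 = 1
¬(p3 ⇒ p2) ⇔ (p1 ⇒ p1) = 0 ⇔ 1 = 0
¬(¬p3 ⇔ p1) ⇔ (¬(p3 ⇒ p2) ⇔ (p1 ⇒ p1)) = 1/8 ⇔ 0 = 7/8
p2 ⇒ p1 = 1/4 ⇒ 3/4 = 1
p3 ⇔ p3 = 1/8 ⇔ 1/8 = 1
(p2 ⇒ p1) ⇒ (p3 ⇔ p3) = 1 ⇒ 1 = 1
¬((p2 ⇒ p1) ⇒ (p3 ⇔ p3)) = ¬1 = 0
p1 ⇒ p1 = 3/4 ⇒ 3/4 = 1
¬p3 = ¬1/8 = 7/8
(p1 ⇒ p1) ⇒ ¬p3 = 1 ⇒ 7/8 = 7/8
p2 ⇒ p3 = 1/4 ⇒ 1/8 = 7/8
p1 ⇔ (p2 ⇒ p3) = 3/4 ⇔ 7/8 = 7/8
((p1 ⇒ p1) ⇒ ¬p3) ⇔ (p1 ⇔ (p2 ⇒ p3)) = 7/8 ⇔ 7/8 = 1
¬((p2 ⇒ p1) ⇒ (p3 ⇔ p3)) ⇔ (((p1 ⇒ p1) ⇒ ¬p3) ⇔ (p1 ⇔ (p2 ⇒ p3))) = 0 ⇔ 1 = 0
(¬(¬p3 ⇔ p1) ⇔ (¬(p3 ⇒ p2) ⇔ (p1 ⇒ p1))) ⇔ (¬((p2 ⇒ p1) ⇒ (p3 ⇔ p3)) ⇔ (((p1 ⇒ p1) ⇒ ¬p3) ⇔ (p1 ⇔ (p2 ⇒ p3)))) = 7/8 ⇔ 0 = 1/8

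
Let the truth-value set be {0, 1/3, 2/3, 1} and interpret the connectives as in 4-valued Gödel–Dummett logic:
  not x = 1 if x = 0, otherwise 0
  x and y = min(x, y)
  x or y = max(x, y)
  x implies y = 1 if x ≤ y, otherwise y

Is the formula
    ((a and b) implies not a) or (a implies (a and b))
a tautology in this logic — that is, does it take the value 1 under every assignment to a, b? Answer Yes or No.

Counterexample: take a = 2/3, b = 1/3.
a and b = 2/3 and 1/3 = 1/3
not a = not 2/3 = 0
(a and b) implies not a = 1/3 implies 0 = 0
a and b = 2/3 and 1/3 = 1/3
a implies (a and b) = 2/3 implies 1/3 = 1/3
((a and b) implies not a) or (a implies (a and b)) = 0 or 1/3 = 1/3
This gives 1/3 ≠ 1.

No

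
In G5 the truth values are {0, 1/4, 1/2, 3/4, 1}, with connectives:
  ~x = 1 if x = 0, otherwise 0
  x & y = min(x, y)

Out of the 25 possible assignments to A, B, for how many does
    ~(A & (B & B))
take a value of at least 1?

value 1: 9 assignments (counts)
value 0: 16 assignments
So 9 of the 25 assignments meet the threshold.

9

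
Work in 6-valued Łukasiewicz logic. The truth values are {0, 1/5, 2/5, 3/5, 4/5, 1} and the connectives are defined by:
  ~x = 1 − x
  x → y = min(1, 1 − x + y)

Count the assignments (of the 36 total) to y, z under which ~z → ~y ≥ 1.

value 1: 21 assignments (counts)
value 4/5: 5 assignments
value 3/5: 4 assignments
value 2/5: 3 assignments
value 1/5: 2 assignments
value 0: 1 assignment
So 21 of the 36 assignments meet the threshold.

21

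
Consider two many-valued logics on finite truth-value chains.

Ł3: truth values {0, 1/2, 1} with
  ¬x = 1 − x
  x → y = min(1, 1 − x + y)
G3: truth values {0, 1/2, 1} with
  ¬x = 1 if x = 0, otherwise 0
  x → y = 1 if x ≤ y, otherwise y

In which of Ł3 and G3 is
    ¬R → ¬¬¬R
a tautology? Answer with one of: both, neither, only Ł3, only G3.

both

In Ł3: every assignment gives 1 — tautology.
In G3: every assignment gives 1 — tautology.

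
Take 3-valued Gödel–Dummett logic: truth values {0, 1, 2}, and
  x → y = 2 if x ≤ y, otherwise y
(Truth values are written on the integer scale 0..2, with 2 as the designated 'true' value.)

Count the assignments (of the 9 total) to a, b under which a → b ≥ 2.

6

a = 0, b = 0 ↦ 2  ≥
a = 0, b = 1 ↦ 2  ≥
a = 0, b = 2 ↦ 2  ≥
a = 1, b = 0 ↦ 0  <
a = 1, b = 1 ↦ 2  ≥
a = 1, b = 2 ↦ 2  ≥
a = 2, b = 0 ↦ 0  <
a = 2, b = 1 ↦ 1  <
a = 2, b = 2 ↦ 2  ≥
So 6 of the 9 assignments meet the threshold.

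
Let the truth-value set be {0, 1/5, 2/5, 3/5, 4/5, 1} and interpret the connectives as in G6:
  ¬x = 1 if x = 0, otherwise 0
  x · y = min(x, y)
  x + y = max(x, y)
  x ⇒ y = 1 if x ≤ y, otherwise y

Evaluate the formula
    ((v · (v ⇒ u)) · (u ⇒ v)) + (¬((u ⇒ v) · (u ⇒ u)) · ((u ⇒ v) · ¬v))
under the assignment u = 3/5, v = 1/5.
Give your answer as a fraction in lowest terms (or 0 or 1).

v ⇒ u = 1/5 ⇒ 3/5 = 1
v · (v ⇒ u) = 1/5 · 1 = 1/5
u ⇒ v = 3/5 ⇒ 1/5 = 1/5
(v · (v ⇒ u)) · (u ⇒ v) = 1/5 · 1/5 = 1/5
u ⇒ v = 3/5 ⇒ 1/5 = 1/5
u ⇒ u = 3/5 ⇒ 3/5 = 1
(u ⇒ v) · (u ⇒ u) = 1/5 · 1 = 1/5
¬((u ⇒ v) · (u ⇒ u)) = ¬1/5 = 0
u ⇒ v = 3/5 ⇒ 1/5 = 1/5
¬v = ¬1/5 = 0
(u ⇒ v) · ¬v = 1/5 · 0 = 0
¬((u ⇒ v) · (u ⇒ u)) · ((u ⇒ v) · ¬v) = 0 · 0 = 0
((v · (v ⇒ u)) · (u ⇒ v)) + (¬((u ⇒ v) · (u ⇒ u)) · ((u ⇒ v) · ¬v)) = 1/5 + 0 = 1/5

1/5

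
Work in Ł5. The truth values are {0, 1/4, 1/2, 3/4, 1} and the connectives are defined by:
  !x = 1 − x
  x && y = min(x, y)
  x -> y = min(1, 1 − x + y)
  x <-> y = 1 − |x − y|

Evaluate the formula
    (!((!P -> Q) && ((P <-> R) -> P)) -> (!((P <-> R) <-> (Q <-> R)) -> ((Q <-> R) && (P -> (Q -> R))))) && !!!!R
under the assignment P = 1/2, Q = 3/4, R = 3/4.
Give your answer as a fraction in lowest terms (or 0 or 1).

3/4

!P = !1/2 = 1/2
!P -> Q = 1/2 -> 3/4 = 1
P <-> R = 1/2 <-> 3/4 = 3/4
(P <-> R) -> P = 3/4 -> 1/2 = 3/4
(!P -> Q) && ((P <-> R) -> P) = 1 && 3/4 = 3/4
!((!P -> Q) && ((P <-> R) -> P)) = !3/4 = 1/4
P <-> R = 1/2 <-> 3/4 = 3/4
Q <-> R = 3/4 <-> 3/4 = 1
(P <-> R) <-> (Q <-> R) = 3/4 <-> 1 = 3/4
!((P <-> R) <-> (Q <-> R)) = !3/4 = 1/4
Q <-> R = 3/4 <-> 3/4 = 1
Q -> R = 3/4 -> 3/4 = 1
P -> (Q -> R) = 1/2 -> 1 = 1
(Q <-> R) && (P -> (Q -> R)) = 1 && 1 = 1
!((P <-> R) <-> (Q <-> R)) -> ((Q <-> R) && (P -> (Q -> R))) = 1/4 -> 1 = 1
!((!P -> Q) && ((P <-> R) -> P)) -> (!((P <-> R) <-> (Q <-> R)) -> ((Q <-> R) && (P -> (Q -> R)))) = 1/4 -> 1 = 1
!R = !3/4 = 1/4
!!R = !1/4 = 3/4
!!!R = !3/4 = 1/4
!!!!R = !1/4 = 3/4
(!((!P -> Q) && ((P <-> R) -> P)) -> (!((P <-> R) <-> (Q <-> R)) -> ((Q <-> R) && (P -> (Q -> R))))) && !!!!R = 1 && 3/4 = 3/4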